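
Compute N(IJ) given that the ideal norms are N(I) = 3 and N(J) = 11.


N(IJ) = N(I) * N(J)
= 3 * 11
= 33

33


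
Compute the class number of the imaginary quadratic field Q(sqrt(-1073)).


K = Q(sqrt(-1073)). d mod 4 = 3, so D = disc(K) = 4d = -4292
h(K) equals the number of primitive reduced positive-definite forms (a, b, c) = a*x^2 + b*x*y + c*y^2 with b^2 - 4ac = D,
where reduced means |b| <= a <= c, with b >= 0 whenever |b| = a or a = c, and primitive means gcd(a, b, c) = 1.
Reduced forces 3a^2 <= |D| = 4292, so 1 <= a <= 37; b must have the parity of D, and c = (b^2 - D)/(4a) must be an integer >= a.
Enumerate a = 1..37, b in [-a, a]:
  a=1: (1, 0, 1073)  [1]
  a=2: (2, 2, 537)  [1]
  a=3: (3, -2, 358), (3, 2, 358)  [2]
  a=4..5: none
  a=6: (6, -2, 179), (6, 2, 179)  [2]
  a=7..8: none
  a=9: (9, -8, 121), (9, 8, 121)  [2]
  a=10: none
  a=11: (11, -8, 99), (11, 8, 99)  [2]
  a=12..16: none
  a=17: (17, -14, 66), (17, 14, 66)  [2]
  a=18: (18, -10, 61), (18, 10, 61)  [2]
  a=19..21: none
  a=22: (22, -14, 51), (22, 14, 51)  [2]
  a=23: (23, -20, 51), (23, 20, 51)  [2]
  a=24..26: none
  a=27: (27, -26, 46), (27, 26, 46)  [2]
  a=28: none
  a=29: (29, 0, 37)  [1]
  a=30..32: none
  a=33: (33, -14, 34), (33, 8, 33), (33, 14, 34)  [3]
  a=34..37: none
Total reduced forms: 1 + 1 + 2 + 2 + 2 + 2 + 2 + 2 + 2 + 2 + 2 + 1 + 3 = 24
h = 24

24


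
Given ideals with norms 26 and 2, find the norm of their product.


N(IJ) = N(I) * N(J)
= 26 * 2
= 52

52


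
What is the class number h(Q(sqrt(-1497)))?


K = Q(sqrt(-1497)). d mod 4 = 3, so D = disc(K) = 4d = -5988
h(K) equals the number of primitive reduced positive-definite forms (a, b, c) = a*x^2 + b*x*y + c*y^2 with b^2 - 4ac = D,
where reduced means |b| <= a <= c, with b >= 0 whenever |b| = a or a = c, and primitive means gcd(a, b, c) = 1.
Reduced forces 3a^2 <= |D| = 5988, so 1 <= a <= 44; b must have the parity of D, and c = (b^2 - D)/(4a) must be an integer >= a.
Enumerate a = 1..44, b in [-a, a]:
  a=1: (1, 0, 1497)  [1]
  a=2: (2, 2, 749)  [1]
  a=3: (3, 0, 499)  [1]
  a=4..5: none
  a=6: (6, 6, 251)  [1]
  a=7: (7, -2, 214), (7, 2, 214)  [2]
  a=8..13: none
  a=14: (14, -2, 107), (14, 2, 107)  [2]
  a=15..16: none
  a=17: (17, -8, 89), (17, 8, 89)  [2]
  a=18: none
  a=19: (19, -4, 79), (19, 4, 79)  [2]
  a=20: none
  a=21: (21, -12, 73), (21, 12, 73)  [2]
  a=22..33: none
  a=34: (34, -26, 49), (34, 26, 49)  [2]
  a=35..37: none
  a=38: (38, -34, 47), (38, 34, 47)  [2]
  a=39..40: none
  a=41: (41, -30, 42), (41, 30, 42)  [2]
  a=42..44: none
Total reduced forms: 1 + 1 + 1 + 1 + 2 + 2 + 2 + 2 + 2 + 2 + 2 + 2 = 20
h = 20

20


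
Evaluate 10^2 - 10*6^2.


x^2 - d*y^2
= 10^2 - 10*6^2
= 100 - 360
= -260

-260


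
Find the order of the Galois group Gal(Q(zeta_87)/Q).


|Gal(Q(zeta_87)/Q)| = phi(87)
= 56

56


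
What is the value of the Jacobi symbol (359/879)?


Compute (359/879) via quadratic reciprocity:
  reciprocity: (359/879) -> -(879/359)
  reduce: (161/359)
  reciprocity: (161/359) -> +(359/161)
  reduce: (37/161)
  reciprocity: (37/161) -> +(161/37)
  reduce: (13/37)
  reciprocity: (13/37) -> +(37/13)
  reduce: (11/13)
  reciprocity: (11/13) -> +(13/11)
  reduce: (2/11)
  pull out 2: (2/11) = -1  (since 11 mod 8 = 3)
  (1/11) = 1
Product of signs = 1

1


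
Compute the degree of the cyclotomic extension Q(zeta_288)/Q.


The degree equals Euler's totient phi(288).
288 = 2^5 * 3^2
phi(288) = 96

96


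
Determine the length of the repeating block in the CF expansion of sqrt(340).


Run the CF algorithm for sqrt(340).
a_0 = floor(sqrt(340)) = 18; set m_0=0, q_0=1.
Recurrence: m' = q*a - m,  q' = (d - m'^2)/q,  a' = floor((a_0 + m')/q').
  step 1: m=18, q=16, a=2
  step 2: m=14, q=9, a=3
  step 3: m=13, q=19, a=1
  step 4: m=6, q=16, a=1
  step 5: m=10, q=15, a=1
  step 6: m=5, q=21, a=1
  step 7: m=16, q=4, a=8
  step 8: m=16, q=21, a=1
  step 9: m=5, q=15, a=1
  step 10: m=10, q=16, a=1
  step 11: m=6, q=19, a=1
  step 12: m=13, q=9, a=3
  step 13: m=14, q=16, a=2
  step 14: m=18, q=1, a=36
a_14 = 2*a_0 = 36, so the period closes here.
sqrt(340) = [18; 2, 3, 1, 1, 1, 1, 8, 1, 1, 1, 1, 3, 2, 36]
Period length = 14

14


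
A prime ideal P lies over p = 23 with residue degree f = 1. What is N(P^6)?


N(P^a) = p^(a*f)
= 23^(6*1)
= 23^6
= 148035889

148035889


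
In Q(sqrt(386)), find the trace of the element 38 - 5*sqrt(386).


Tr(a + b*sqrt(d)) = (a + b*sqrt(d)) + (a - b*sqrt(d)) = 2a
= 2 * (38)
= 76

76


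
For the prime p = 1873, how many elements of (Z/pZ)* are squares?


For prime p, the number of non-zero quadratic residues is (p-1)/2.
= (1873-1)/2
= 936

936


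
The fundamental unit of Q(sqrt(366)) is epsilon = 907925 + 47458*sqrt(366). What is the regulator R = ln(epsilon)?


epsilon = 907925 + 47458*sqrt(366)
= 1.8158e+06
R = ln(1.8158e+06)
= 14.4121

14.4121


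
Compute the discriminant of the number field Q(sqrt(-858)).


For K = Q(sqrt(d)) with d squarefree: disc(K) = d if d = 1 mod 4, and disc(K) = 4d if d = 2 or 3 mod 4.
Here d = -858, and d mod 4 = 2.
d = 2 mod 4, not 1 (O_K = Z[sqrt(d)]), so disc(K) = 4d = 4 * (-858) = -3432

-3432


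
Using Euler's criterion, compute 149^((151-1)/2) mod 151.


p = 151 is prime and the exponent is (p-1)/2 = 75, so by Euler's criterion 149^75 = (149/151) = +1 or -1 mod 151.
Compute by square-and-multiply:
  75 = 64 + 8 + 2 + 1 (binary 1001011)
  Repeated squaring mod 151: 149^1 = 149, 149^2 = 4, 149^4 = 16, 149^8 = 105, 149^16 = 2, 149^32 = 4, 149^64 = 16
  149^75 = 149^64 * 149^8 * 149^2 * 149^1 = 16 * 105 * 4 * 149 mod 151
    16 * 105 = 1680 = 19 mod 151
    19 * 4 = 76 = 76 mod 151
    76 * 149 = 11324 = 150 mod 151
  149^75 = 150 mod 151
Result 150 = p - 1 = -1 mod 151: 149 is a quadratic non-residue mod 151. As a residue in [0, p-1] the value is 150.
149^75 mod 151 = 150

150


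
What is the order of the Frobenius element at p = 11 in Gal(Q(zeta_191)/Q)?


The Frobenius at p in Gal(Q(zeta_n)/Q) = (Z/nZ)* is the class of p, so its order is ord_191(11), the smallest k >= 1 with 11^k = 1 mod 191.
n = 191 = 191, phi(191) = 190; the order divides phi(n).
Divisors of 190: 1, 2, 5, 10, 19, 38, 95, 190
Repeated squaring mod 191: 11^1 = 11, 11^2 = 121, 11^4 = 125, 11^8 = 154, 11^16 = 32, 11^32 = 69, 11^64 = 177, 11^128 = 5
Test divisors in increasing order:
  k=1: 11^1 = 11 mod 191
  k=2: 11^2 = 121 mod 191
  k=5: 11^5 = 125 * 11 = 38 mod 191
  k=10: 11^10 = 154 * 121 = 107 mod 191
  k=19: 11^19 = 32 * 121 * 11 = 190 mod 191
  k=38: 11^38 = 69 * 125 * 121 = 1 mod 191  <- first divisor giving 1
Order = 38

38


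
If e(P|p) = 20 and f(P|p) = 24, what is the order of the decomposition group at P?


|D_P| = e * f
= 20 * 24
= 480

480


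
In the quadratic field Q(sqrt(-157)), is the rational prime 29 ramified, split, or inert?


K = Q(sqrt(-157)). Since d mod 4 = 3, disc(K) = -628.
Check p | disc: -628 mod 29 = 10.
p does not divide disc. Compute Legendre symbol (d/p):
17^((29-1)/2) mod 29 = -1
(d/p) = -1, so p is inert: (p) stays prime with e=1, f=2, g=1.
Therefore p is inert.

inert


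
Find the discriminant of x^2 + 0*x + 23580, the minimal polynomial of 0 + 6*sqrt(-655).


The element 0 + 6*sqrt(-655) has minimal polynomial:
x^2 + 0*x + 23580
Discriminant = (0)^2 - 4*(23580)
= 0 - 94320
= -94320

-94320


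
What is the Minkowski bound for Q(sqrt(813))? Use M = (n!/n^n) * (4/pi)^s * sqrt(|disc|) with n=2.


d = 813, d mod 4 = 1, so disc(K) = d = 813; |disc(K)| = 813
Real quadratic field, so n = 2, s = r2 = 0, r1 = 2
M = (n!/n^n) * (4/pi)^s * sqrt(|disc(K)|) = (2!/2^2) * (4/pi)^0 * sqrt(813)
= 0.5 * 1.000000 * 28.513155
= 14.2566

14.2566


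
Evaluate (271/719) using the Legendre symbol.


p = 719 is prime, so compute (271/719) with the reciprocity algorithm (Jacobi-symbol steps: pull out 2s via (2/n), flip via reciprocity, reduce):
  reciprocity: (271/719) -> -(719/271)
  reduce: (177/271)
  reciprocity: (177/271) -> +(271/177)
  reduce: (94/177)
  pull out 2: (2/177) = +1  (since 177 mod 8 = 1)
  reciprocity: (47/177) -> +(177/47)
  reduce: (36/47)
  pull out 2: (2/47) = +1  (since 47 mod 8 = 7)
  pull out 2: (2/47) = +1  (since 47 mod 8 = 7)
  reciprocity: (9/47) -> +(47/9)
  reduce: (2/9)
  pull out 2: (2/9) = +1  (since 9 mod 8 = 1)
  (1/9) = 1
Product of signs = -1
(271/719) = -1

-1


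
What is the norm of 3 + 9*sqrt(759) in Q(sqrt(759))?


N(a + b*sqrt(d)) = a^2 - d*b^2
= (3)^2 - (759)*(9)^2
= 9 - 61479
= -61470

-61470


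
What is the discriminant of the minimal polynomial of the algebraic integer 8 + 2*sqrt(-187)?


The element 8 + 2*sqrt(-187) has minimal polynomial:
x^2 - 16*x + 812
Discriminant = (-16)^2 - 4*(812)
= 256 - 3248
= -2992

-2992


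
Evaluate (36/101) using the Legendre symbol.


p = 101 is prime, so compute (36/101) with the reciprocity algorithm (Jacobi-symbol steps: pull out 2s via (2/n), flip via reciprocity, reduce):
  pull out 2: (2/101) = -1  (since 101 mod 8 = 5)
  pull out 2: (2/101) = -1  (since 101 mod 8 = 5)
  reciprocity: (9/101) -> +(101/9)
  reduce: (2/9)
  pull out 2: (2/9) = +1  (since 9 mod 8 = 1)
  (1/9) = 1
Product of signs = 1
(36/101) = 1

1


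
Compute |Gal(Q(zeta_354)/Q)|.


|Gal(Q(zeta_354)/Q)| = phi(354)
= 116

116


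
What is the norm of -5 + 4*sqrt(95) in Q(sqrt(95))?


N(a + b*sqrt(d)) = a^2 - d*b^2
= (-5)^2 - (95)*(4)^2
= 25 - 1520
= -1495

-1495


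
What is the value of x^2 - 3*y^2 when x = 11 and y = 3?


x^2 - d*y^2
= 11^2 - 3*3^2
= 121 - 27
= 94

94


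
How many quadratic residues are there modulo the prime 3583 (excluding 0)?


For prime p, the number of non-zero quadratic residues is (p-1)/2.
= (3583-1)/2
= 1791

1791


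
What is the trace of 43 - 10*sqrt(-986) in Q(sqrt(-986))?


Tr(a + b*sqrt(d)) = (a + b*sqrt(d)) + (a - b*sqrt(d)) = 2a
= 2 * (43)
= 86

86


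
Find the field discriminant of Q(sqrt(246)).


For K = Q(sqrt(d)) with d squarefree: disc(K) = d if d = 1 mod 4, and disc(K) = 4d if d = 2 or 3 mod 4.
Here d = 246, and d mod 4 = 2.
d = 2 mod 4, not 1 (O_K = Z[sqrt(d)]), so disc(K) = 4d = 4 * (246) = 984

984


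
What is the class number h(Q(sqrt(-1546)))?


K = Q(sqrt(-1546)). d mod 4 = 2, so D = disc(K) = 4d = -6184
h(K) equals the number of primitive reduced positive-definite forms (a, b, c) = a*x^2 + b*x*y + c*y^2 with b^2 - 4ac = D,
where reduced means |b| <= a <= c, with b >= 0 whenever |b| = a or a = c, and primitive means gcd(a, b, c) = 1.
Reduced forces 3a^2 <= |D| = 6184, so 1 <= a <= 45; b must have the parity of D, and c = (b^2 - D)/(4a) must be an integer >= a.
Enumerate a = 1..45, b in [-a, a]:
  a=1: (1, 0, 1546)  [1]
  a=2: (2, 0, 773)  [1]
  a=3..4: none
  a=5: (5, -4, 310), (5, 4, 310)  [2]
  a=6: none
  a=7: (7, -2, 221), (7, 2, 221)  [2]
  a=8..9: none
  a=10: (10, -4, 155), (10, 4, 155)  [2]
  a=11: (11, -8, 142), (11, 8, 142)  [2]
  a=12: none
  a=13: (13, -2, 119), (13, 2, 119)  [2]
  a=14: (14, -12, 113), (14, 12, 113)  [2]
  a=15..16: none
  a=17: (17, -2, 91), (17, 2, 91)  [2]
  a=18..21: none
  a=22: (22, -8, 71), (22, 8, 71)  [2]
  a=23: (23, -16, 70), (23, 16, 70)  [2]
  a=24: none
  a=25: (25, -4, 62), (25, 4, 62)  [2]
  a=26: (26, -24, 65), (26, 24, 65)  [2]
  a=27..28: none
  a=29: (29, -14, 55), (29, 14, 55)  [2]
  a=30: none
  a=31: (31, -4, 50), (31, 4, 50)  [2]
  a=32..33: none
  a=34: (34, -32, 53), (34, 32, 53)  [2]
  a=35: (35, -26, 49), (35, -16, 46), (35, 16, 46), (35, 26, 49)  [4]
  a=36..45: none
Total reduced forms: 1 + 1 + 2 + 2 + 2 + 2 + 2 + 2 + 2 + 2 + 2 + 2 + 2 + 2 + 2 + 2 + 4 = 34
h = 34

34


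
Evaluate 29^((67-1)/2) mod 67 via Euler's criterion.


p = 67 is prime and the exponent is (p-1)/2 = 33, so by Euler's criterion 29^33 = (29/67) = +1 or -1 mod 67.
Compute by square-and-multiply:
  33 = 32 + 1 (binary 100001)
  Repeated squaring mod 67: 29^1 = 29, 29^2 = 37, 29^4 = 29, 29^8 = 37, 29^16 = 29, 29^32 = 37
  29^33 = 29^32 * 29^1 = 37 * 29 mod 67
    37 * 29 = 1073 = 1 mod 67
  29^33 = 1 mod 67
Result 1: 29 is a quadratic residue mod 67.
29^33 mod 67 = 1

1


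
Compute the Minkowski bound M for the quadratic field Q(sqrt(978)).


d = 978, d mod 4 = 2, so disc(K) = 4d = 3912; |disc(K)| = 3912
Real quadratic field, so n = 2, s = r2 = 0, r1 = 2
M = (n!/n^n) * (4/pi)^s * sqrt(|disc(K)|) = (2!/2^2) * (4/pi)^0 * sqrt(3912)
= 0.5 * 1.000000 * 62.545983
= 31.2730

31.2730


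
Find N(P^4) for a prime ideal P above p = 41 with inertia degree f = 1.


N(P^a) = p^(a*f)
= 41^(4*1)
= 41^4
= 2825761

2825761


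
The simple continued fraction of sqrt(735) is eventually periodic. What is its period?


Run the CF algorithm for sqrt(735).
a_0 = floor(sqrt(735)) = 27; set m_0=0, q_0=1.
Recurrence: m' = q*a - m,  q' = (d - m'^2)/q,  a' = floor((a_0 + m')/q').
  step 1: m=27, q=6, a=9
  step 2: m=27, q=1, a=54
a_2 = 2*a_0 = 54, so the period closes here.
sqrt(735) = [27; 9, 54]
Period length = 2

2


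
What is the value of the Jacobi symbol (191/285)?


Compute (191/285) via quadratic reciprocity:
  reciprocity: (191/285) -> +(285/191)
  reduce: (94/191)
  pull out 2: (2/191) = +1  (since 191 mod 8 = 7)
  reciprocity: (47/191) -> -(191/47)
  reduce: (3/47)
  reciprocity: (3/47) -> -(47/3)
  reduce: (2/3)
  pull out 2: (2/3) = -1  (since 3 mod 8 = 3)
  (1/3) = 1
Product of signs = -1

-1


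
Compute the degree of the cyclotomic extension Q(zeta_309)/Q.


The degree equals Euler's totient phi(309).
309 = 3 * 103
phi(309) = 204

204


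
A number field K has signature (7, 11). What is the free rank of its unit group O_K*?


By Dirichlet's unit theorem:
rank = r1 + r2 - 1
= 7 + 11 - 1
= 17

17


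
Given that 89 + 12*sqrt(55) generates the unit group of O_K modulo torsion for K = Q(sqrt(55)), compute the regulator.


epsilon = 89 + 12*sqrt(55)
= 177.9944
R = ln(177.9944)
= 5.1818

5.1818


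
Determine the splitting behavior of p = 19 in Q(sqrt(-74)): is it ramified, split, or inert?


K = Q(sqrt(-74)). Since d mod 4 = 2, disc(K) = -296.
Check p | disc: -296 mod 19 = 8.
p does not divide disc. Compute Legendre symbol (d/p):
2^((19-1)/2) mod 19 = -1
(d/p) = -1, so p is inert: (p) stays prime with e=1, f=2, g=1.
Therefore p is inert.

inert


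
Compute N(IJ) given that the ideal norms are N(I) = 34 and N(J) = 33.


N(IJ) = N(I) * N(J)
= 34 * 33
= 1122

1122


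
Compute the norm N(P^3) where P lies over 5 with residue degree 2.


N(P^a) = p^(a*f)
= 5^(3*2)
= 5^6
= 15625

15625


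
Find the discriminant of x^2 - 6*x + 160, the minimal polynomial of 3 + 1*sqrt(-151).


The element 3 + 1*sqrt(-151) has minimal polynomial:
x^2 - 6*x + 160
Discriminant = (-6)^2 - 4*(160)
= 36 - 640
= -604

-604


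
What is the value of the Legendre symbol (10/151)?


p = 151 is prime, so compute (10/151) with the reciprocity algorithm (Jacobi-symbol steps: pull out 2s via (2/n), flip via reciprocity, reduce):
  pull out 2: (2/151) = +1  (since 151 mod 8 = 7)
  reciprocity: (5/151) -> +(151/5)
  reduce: (1/5)
  (1/5) = 1
Product of signs = 1
(10/151) = 1

1


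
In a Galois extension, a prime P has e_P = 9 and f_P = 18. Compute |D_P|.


|D_P| = e * f
= 9 * 18
= 162

162


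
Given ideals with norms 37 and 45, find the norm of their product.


N(IJ) = N(I) * N(J)
= 37 * 45
= 1665

1665


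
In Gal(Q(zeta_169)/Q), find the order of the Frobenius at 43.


The Frobenius at p in Gal(Q(zeta_n)/Q) = (Z/nZ)* is the class of p, so its order is ord_169(43), the smallest k >= 1 with 43^k = 1 mod 169.
n = 169 = 13^2, phi(169) = 156; the order divides phi(n).
Divisors of 156: 1, 2, 3, 4, 6, 12, 13, 26, 39, 52, 78, 156
Repeated squaring mod 169: 43^1 = 43, 43^2 = 159, 43^4 = 100, 43^8 = 29, 43^16 = 165, 43^32 = 16, 43^64 = 87, 43^128 = 133
Test divisors in increasing order:
  k=1: 43^1 = 43 mod 169
  k=2: 43^2 = 159 mod 169
  k=3: 43^3 = 159 * 43 = 77 mod 169
  k=4: 43^4 = 100 mod 169
  k=6: 43^6 = 100 * 159 = 14 mod 169
  k=12: 43^12 = 29 * 100 = 27 mod 169
  k=13: 43^13 = 29 * 100 * 43 = 147 mod 169
  k=26: 43^26 = 165 * 29 * 159 = 146 mod 169
  k=39: 43^39 = 16 * 100 * 159 * 43 = 168 mod 169
  k=52: 43^52 = 16 * 165 * 100 = 22 mod 169
  k=78: 43^78 = 87 * 29 * 100 * 159 = 1 mod 169  <- first divisor giving 1
Order = 78

78


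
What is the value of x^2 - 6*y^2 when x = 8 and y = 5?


x^2 - d*y^2
= 8^2 - 6*5^2
= 64 - 150
= -86

-86


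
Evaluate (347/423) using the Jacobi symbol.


Compute (347/423) via quadratic reciprocity:
  reciprocity: (347/423) -> -(423/347)
  reduce: (76/347)
  pull out 2: (2/347) = -1  (since 347 mod 8 = 3)
  pull out 2: (2/347) = -1  (since 347 mod 8 = 3)
  reciprocity: (19/347) -> -(347/19)
  reduce: (5/19)
  reciprocity: (5/19) -> +(19/5)
  reduce: (4/5)
  pull out 2: (2/5) = -1  (since 5 mod 8 = 5)
  pull out 2: (2/5) = -1  (since 5 mod 8 = 5)
  (1/5) = 1
Product of signs = 1

1


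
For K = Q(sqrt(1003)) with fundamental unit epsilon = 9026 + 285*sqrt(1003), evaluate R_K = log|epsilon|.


epsilon = 9026 + 285*sqrt(1003)
= 18051.9999
R = ln(18051.9999)
= 9.8010

9.8010


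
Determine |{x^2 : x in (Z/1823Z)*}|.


For prime p, the number of non-zero quadratic residues is (p-1)/2.
= (1823-1)/2
= 911

911


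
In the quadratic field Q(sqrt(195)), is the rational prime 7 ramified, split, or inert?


K = Q(sqrt(195)). Since d mod 4 = 3, disc(K) = 780.
Check p | disc: 780 mod 7 = 3.
p does not divide disc. Compute Legendre symbol (d/p):
6^((7-1)/2) mod 7 = -1
(d/p) = -1, so p is inert: (p) stays prime with e=1, f=2, g=1.
Therefore p is inert.

inert


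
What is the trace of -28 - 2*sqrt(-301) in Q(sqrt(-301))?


Tr(a + b*sqrt(d)) = (a + b*sqrt(d)) + (a - b*sqrt(d)) = 2a
= 2 * (-28)
= -56

-56


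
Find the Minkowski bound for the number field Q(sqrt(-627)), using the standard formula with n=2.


d = -627, d mod 4 = 1, so disc(K) = d = -627; |disc(K)| = 627
Imaginary quadratic field, so n = 2, s = r2 = 1, r1 = 0
M = (n!/n^n) * (4/pi)^s * sqrt(|disc(K)|) = (2!/2^2) * (4/pi)^1 * sqrt(627)
= 0.5 * 1.273240 * 25.039968
= 15.9409

15.9409


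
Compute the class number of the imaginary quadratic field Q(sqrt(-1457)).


K = Q(sqrt(-1457)). d mod 4 = 3, so D = disc(K) = 4d = -5828
h(K) equals the number of primitive reduced positive-definite forms (a, b, c) = a*x^2 + b*x*y + c*y^2 with b^2 - 4ac = D,
where reduced means |b| <= a <= c, with b >= 0 whenever |b| = a or a = c, and primitive means gcd(a, b, c) = 1.
Reduced forces 3a^2 <= |D| = 5828, so 1 <= a <= 44; b must have the parity of D, and c = (b^2 - D)/(4a) must be an integer >= a.
Enumerate a = 1..44, b in [-a, a]:
  a=1: (1, 0, 1457)  [1]
  a=2: (2, 2, 729)  [1]
  a=3: (3, -2, 486), (3, 2, 486)  [2]
  a=4..5: none
  a=6: (6, -2, 243), (6, 2, 243)  [2]
  a=7..8: none
  a=9: (9, -2, 162), (9, 2, 162)  [2]
  a=10..12: none
  a=13: (13, -10, 114), (13, 10, 114)  [2]
  a=14..17: none
  a=18: (18, -2, 81), (18, 2, 81)  [2]
  a=19: (19, -10, 78), (19, 10, 78)  [2]
  a=20..25: none
  a=26: (26, -10, 57), (26, 10, 57)  [2]
  a=27: (27, -2, 54), (27, 2, 54)  [2]
  a=28: none
  a=29: (29, -28, 57), (29, 28, 57)  [2]
  a=30: none
  a=31: (31, 0, 47)  [1]
  a=32..37: none
  a=38: (38, -10, 39), (38, 10, 39)  [2]
  a=39: (39, 16, 39)  [1]
  a=40..44: none
Total reduced forms: 1 + 1 + 2 + 2 + 2 + 2 + 2 + 2 + 2 + 2 + 2 + 1 + 2 + 1 = 24
h = 24

24


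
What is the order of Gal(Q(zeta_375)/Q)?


|Gal(Q(zeta_375)/Q)| = phi(375)
= 200

200


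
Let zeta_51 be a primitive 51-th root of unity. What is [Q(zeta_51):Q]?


The degree equals Euler's totient phi(51).
51 = 3 * 17
phi(51) = 32

32


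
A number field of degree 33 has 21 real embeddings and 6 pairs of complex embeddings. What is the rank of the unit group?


By Dirichlet's unit theorem:
rank = r1 + r2 - 1
= 21 + 6 - 1
= 26

26


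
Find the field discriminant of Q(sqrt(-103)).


For K = Q(sqrt(d)) with d squarefree: disc(K) = d if d = 1 mod 4, and disc(K) = 4d if d = 2 or 3 mod 4.
Here d = -103, and d mod 4 = 1.
d = 1 mod 4 (O_K = Z[(1+sqrt(d))/2]), so disc(K) = d = -103

-103


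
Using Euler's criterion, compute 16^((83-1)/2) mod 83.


p = 83 is prime and the exponent is (p-1)/2 = 41, so by Euler's criterion 16^41 = (16/83) = +1 or -1 mod 83.
Compute by square-and-multiply:
  41 = 32 + 8 + 1 (binary 101001)
  Repeated squaring mod 83: 16^1 = 16, 16^2 = 7, 16^4 = 49, 16^8 = 77, 16^16 = 36, 16^32 = 51
  16^41 = 16^32 * 16^8 * 16^1 = 51 * 77 * 16 mod 83
    51 * 77 = 3927 = 26 mod 83
    26 * 16 = 416 = 1 mod 83
  16^41 = 1 mod 83
Result 1: 16 is a quadratic residue mod 83.
16^41 mod 83 = 1

1


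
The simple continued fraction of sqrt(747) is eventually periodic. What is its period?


Run the CF algorithm for sqrt(747).
a_0 = floor(sqrt(747)) = 27; set m_0=0, q_0=1.
Recurrence: m' = q*a - m,  q' = (d - m'^2)/q,  a' = floor((a_0 + m')/q').
  step 1: m=27, q=18, a=3
  step 2: m=27, q=1, a=54
a_2 = 2*a_0 = 54, so the period closes here.
sqrt(747) = [27; 3, 54]
Period length = 2

2


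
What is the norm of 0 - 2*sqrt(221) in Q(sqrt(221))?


N(a + b*sqrt(d)) = a^2 - d*b^2
= (0)^2 - (221)*(-2)^2
= 0 - 884
= -884

-884


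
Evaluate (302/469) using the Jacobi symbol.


Compute (302/469) via quadratic reciprocity:
  pull out 2: (2/469) = -1  (since 469 mod 8 = 5)
  reciprocity: (151/469) -> +(469/151)
  reduce: (16/151)
  pull out 2: (2/151) = +1  (since 151 mod 8 = 7)
  pull out 2: (2/151) = +1  (since 151 mod 8 = 7)
  pull out 2: (2/151) = +1  (since 151 mod 8 = 7)
  pull out 2: (2/151) = +1  (since 151 mod 8 = 7)
  (1/151) = 1
Product of signs = -1

-1


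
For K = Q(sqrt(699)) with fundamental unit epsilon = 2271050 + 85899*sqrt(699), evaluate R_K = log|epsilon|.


epsilon = 2271050 + 85899*sqrt(699)
= 4.5421e+06
R = ln(4.5421e+06)
= 15.3289

15.3289


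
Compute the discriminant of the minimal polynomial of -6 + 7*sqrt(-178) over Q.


The element -6 + 7*sqrt(-178) has minimal polynomial:
x^2 + 12*x + 8758
Discriminant = (12)^2 - 4*(8758)
= 144 - 35032
= -34888

-34888


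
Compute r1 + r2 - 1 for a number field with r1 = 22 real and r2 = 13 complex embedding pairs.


By Dirichlet's unit theorem:
rank = r1 + r2 - 1
= 22 + 13 - 1
= 34

34


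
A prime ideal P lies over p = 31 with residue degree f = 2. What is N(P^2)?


N(P^a) = p^(a*f)
= 31^(2*2)
= 31^4
= 923521

923521


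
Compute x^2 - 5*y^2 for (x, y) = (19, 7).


x^2 - d*y^2
= 19^2 - 5*7^2
= 361 - 245
= 116

116


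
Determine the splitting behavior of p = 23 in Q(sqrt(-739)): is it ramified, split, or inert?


K = Q(sqrt(-739)). Since d mod 4 = 1, disc(K) = -739.
Check p | disc: -739 mod 23 = 20.
p does not divide disc. Compute Legendre symbol (d/p):
20^((23-1)/2) mod 23 = -1
(d/p) = -1, so p is inert: (p) stays prime with e=1, f=2, g=1.
Therefore p is inert.

inert


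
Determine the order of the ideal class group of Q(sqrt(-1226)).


K = Q(sqrt(-1226)). d mod 4 = 2, so D = disc(K) = 4d = -4904
h(K) equals the number of primitive reduced positive-definite forms (a, b, c) = a*x^2 + b*x*y + c*y^2 with b^2 - 4ac = D,
where reduced means |b| <= a <= c, with b >= 0 whenever |b| = a or a = c, and primitive means gcd(a, b, c) = 1.
Reduced forces 3a^2 <= |D| = 4904, so 1 <= a <= 40; b must have the parity of D, and c = (b^2 - D)/(4a) must be an integer >= a.
Enumerate a = 1..40, b in [-a, a]:
  a=1: (1, 0, 1226)  [1]
  a=2: (2, 0, 613)  [1]
  a=3: (3, -2, 409), (3, 2, 409)  [2]
  a=4: none
  a=5: (5, -4, 246), (5, 4, 246)  [2]
  a=6: (6, -4, 205), (6, 4, 205)  [2]
  a=7..8: none
  a=9: (9, -8, 138), (9, 8, 138)  [2]
  a=10: (10, -4, 123), (10, 4, 123)  [2]
  a=11..12: none
  a=13: (13, -6, 95), (13, 6, 95)  [2]
  a=14: none
  a=15: (15, -14, 85), (15, -4, 82), (15, 4, 82), (15, 14, 85)  [4]
  a=16: none
  a=17: (17, -14, 75), (17, 14, 75)  [2]
  a=18: (18, -8, 69), (18, 8, 69)  [2]
  a=19: (19, -6, 65), (19, 6, 65)  [2]
  a=20..22: none
  a=23: (23, -8, 54), (23, 8, 54)  [2]
  a=24: none
  a=25: (25, -14, 51), (25, 14, 51)  [2]
  a=26: (26, -20, 51), (26, 20, 51)  [2]
  a=27: (27, -8, 46), (27, 8, 46)  [2]
  a=28..29: none
  a=30: (30, -16, 43), (30, -4, 41), (30, 4, 41), (30, 16, 43)  [4]
  a=31: (31, -26, 45), (31, 26, 45)  [2]
  a=32..33: none
  a=34: (34, -20, 39), (34, 20, 39)  [2]
  a=35..37: none
  a=38: (38, -32, 39), (38, 32, 39)  [2]
  a=39..40: none
Total reduced forms: 1 + 1 + 2 + 2 + 2 + 2 + 2 + 2 + 4 + 2 + 2 + 2 + 2 + 2 + 2 + 2 + 4 + 2 + 2 + 2 = 42
h = 42

42


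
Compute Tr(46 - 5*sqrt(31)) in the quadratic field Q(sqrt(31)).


Tr(a + b*sqrt(d)) = (a + b*sqrt(d)) + (a - b*sqrt(d)) = 2a
= 2 * (46)
= 92

92


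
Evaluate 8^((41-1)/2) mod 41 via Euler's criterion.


p = 41 is prime and the exponent is (p-1)/2 = 20, so by Euler's criterion 8^20 = (8/41) = +1 or -1 mod 41.
Compute by square-and-multiply:
  20 = 16 + 4 (binary 10100)
  Repeated squaring mod 41: 8^1 = 8, 8^2 = 23, 8^4 = 37, 8^8 = 16, 8^16 = 10
  8^20 = 8^16 * 8^4 = 10 * 37 mod 41
    10 * 37 = 370 = 1 mod 41
  8^20 = 1 mod 41
Result 1: 8 is a quadratic residue mod 41.
8^20 mod 41 = 1

1


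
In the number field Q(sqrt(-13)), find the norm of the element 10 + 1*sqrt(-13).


N(a + b*sqrt(d)) = a^2 - d*b^2
= (10)^2 - (-13)*(1)^2
= 100 + 13
= 113

113


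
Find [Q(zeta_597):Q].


The degree equals Euler's totient phi(597).
597 = 3 * 199
phi(597) = 396

396


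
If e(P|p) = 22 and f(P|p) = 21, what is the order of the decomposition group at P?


|D_P| = e * f
= 22 * 21
= 462

462


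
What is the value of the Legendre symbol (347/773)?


p = 773 is prime, so compute (347/773) with the reciprocity algorithm (Jacobi-symbol steps: pull out 2s via (2/n), flip via reciprocity, reduce):
  reciprocity: (347/773) -> +(773/347)
  reduce: (79/347)
  reciprocity: (79/347) -> -(347/79)
  reduce: (31/79)
  reciprocity: (31/79) -> -(79/31)
  reduce: (17/31)
  reciprocity: (17/31) -> +(31/17)
  reduce: (14/17)
  pull out 2: (2/17) = +1  (since 17 mod 8 = 1)
  reciprocity: (7/17) -> +(17/7)
  reduce: (3/7)
  reciprocity: (3/7) -> -(7/3)
  reduce: (1/3)
  (1/3) = 1
Product of signs = -1
(347/773) = -1

-1


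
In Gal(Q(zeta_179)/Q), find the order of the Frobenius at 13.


The Frobenius at p in Gal(Q(zeta_n)/Q) = (Z/nZ)* is the class of p, so its order is ord_179(13), the smallest k >= 1 with 13^k = 1 mod 179.
n = 179 = 179, phi(179) = 178; the order divides phi(n).
Divisors of 178: 1, 2, 89, 178
Repeated squaring mod 179: 13^1 = 13, 13^2 = 169, 13^4 = 100, 13^8 = 155, 13^16 = 39, 13^32 = 89, 13^64 = 45, 13^128 = 56
Test divisors in increasing order:
  k=1: 13^1 = 13 mod 179
  k=2: 13^2 = 169 mod 179
  k=89: 13^89 = 45 * 39 * 155 * 13 = 1 mod 179  <- first divisor giving 1
Order = 89

89


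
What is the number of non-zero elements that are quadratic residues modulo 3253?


For prime p, the number of non-zero quadratic residues is (p-1)/2.
= (3253-1)/2
= 1626

1626


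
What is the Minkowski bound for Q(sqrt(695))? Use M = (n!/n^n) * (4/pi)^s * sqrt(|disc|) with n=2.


d = 695, d mod 4 = 3, so disc(K) = 4d = 2780; |disc(K)| = 2780
Real quadratic field, so n = 2, s = r2 = 0, r1 = 2
M = (n!/n^n) * (4/pi)^s * sqrt(|disc(K)|) = (2!/2^2) * (4/pi)^0 * sqrt(2780)
= 0.5 * 1.000000 * 52.725705
= 26.3629

26.3629


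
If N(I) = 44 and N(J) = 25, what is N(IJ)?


N(IJ) = N(I) * N(J)
= 44 * 25
= 1100

1100


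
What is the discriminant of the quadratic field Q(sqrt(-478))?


For K = Q(sqrt(d)) with d squarefree: disc(K) = d if d = 1 mod 4, and disc(K) = 4d if d = 2 or 3 mod 4.
Here d = -478, and d mod 4 = 2.
d = 2 mod 4, not 1 (O_K = Z[sqrt(d)]), so disc(K) = 4d = 4 * (-478) = -1912

-1912


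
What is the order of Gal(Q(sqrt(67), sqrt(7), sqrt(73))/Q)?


The 3 square roots of distinct primes are multiplicatively independent over Q,
so [K:Q] = 2^3 and Gal(K/Q) is isomorphic to (Z/2Z)^3.
|Gal| = 2^3 = 8

8


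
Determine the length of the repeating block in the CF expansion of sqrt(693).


Run the CF algorithm for sqrt(693).
a_0 = floor(sqrt(693)) = 26; set m_0=0, q_0=1.
Recurrence: m' = q*a - m,  q' = (d - m'^2)/q,  a' = floor((a_0 + m')/q').
  step 1: m=26, q=17, a=3
  step 2: m=25, q=4, a=12
  step 3: m=23, q=41, a=1
  step 4: m=18, q=9, a=4
  step 5: m=18, q=41, a=1
  step 6: m=23, q=4, a=12
  step 7: m=25, q=17, a=3
  step 8: m=26, q=1, a=52
a_8 = 2*a_0 = 52, so the period closes here.
sqrt(693) = [26; 3, 12, 1, 4, 1, 12, 3, 52]
Period length = 8

8


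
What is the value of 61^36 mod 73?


p = 73 is prime and the exponent is (p-1)/2 = 36, so by Euler's criterion 61^36 = (61/73) = +1 or -1 mod 73.
Compute by square-and-multiply:
  36 = 32 + 4 (binary 100100)
  Repeated squaring mod 73: 61^1 = 61, 61^2 = 71, 61^4 = 4, 61^8 = 16, 61^16 = 37, 61^32 = 55
  61^36 = 61^32 * 61^4 = 55 * 4 mod 73
    55 * 4 = 220 = 1 mod 73
  61^36 = 1 mod 73
Result 1: 61 is a quadratic residue mod 73.
61^36 mod 73 = 1

1


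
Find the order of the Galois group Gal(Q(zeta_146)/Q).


|Gal(Q(zeta_146)/Q)| = phi(146)
= 72

72


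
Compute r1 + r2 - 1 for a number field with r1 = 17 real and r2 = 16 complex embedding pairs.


By Dirichlet's unit theorem:
rank = r1 + r2 - 1
= 17 + 16 - 1
= 32

32


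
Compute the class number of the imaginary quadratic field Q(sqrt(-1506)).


K = Q(sqrt(-1506)). d mod 4 = 2, so D = disc(K) = 4d = -6024
h(K) equals the number of primitive reduced positive-definite forms (a, b, c) = a*x^2 + b*x*y + c*y^2 with b^2 - 4ac = D,
where reduced means |b| <= a <= c, with b >= 0 whenever |b| = a or a = c, and primitive means gcd(a, b, c) = 1.
Reduced forces 3a^2 <= |D| = 6024, so 1 <= a <= 44; b must have the parity of D, and c = (b^2 - D)/(4a) must be an integer >= a.
Enumerate a = 1..44, b in [-a, a]:
  a=1: (1, 0, 1506)  [1]
  a=2: (2, 0, 753)  [1]
  a=3: (3, 0, 502)  [1]
  a=4: none
  a=5: (5, -4, 302), (5, 4, 302)  [2]
  a=6: (6, 0, 251)  [1]
  a=7..9: none
  a=10: (10, -4, 151), (10, 4, 151)  [2]
  a=11: (11, -2, 137), (11, 2, 137)  [2]
  a=12..14: none
  a=15: (15, -6, 101), (15, 6, 101)  [2]
  a=16..21: none
  a=22: (22, -20, 73), (22, 20, 73)  [2]
  a=23: (23, -18, 69), (23, 18, 69)  [2]
  a=24: none
  a=25: (25, -24, 66), (25, 24, 66)  [2]
  a=26..29: none
  a=30: (30, -24, 55), (30, 24, 55)  [2]
  a=31..32: none
  a=33: (33, -24, 50), (33, 24, 50)  [2]
  a=34..36: none
  a=37: (37, -28, 46), (37, 28, 46)  [2]
  a=38..44: none
Total reduced forms: 1 + 1 + 1 + 2 + 1 + 2 + 2 + 2 + 2 + 2 + 2 + 2 + 2 + 2 = 24
h = 24

24


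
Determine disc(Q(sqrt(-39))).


For K = Q(sqrt(d)) with d squarefree: disc(K) = d if d = 1 mod 4, and disc(K) = 4d if d = 2 or 3 mod 4.
Here d = -39, and d mod 4 = 1.
d = 1 mod 4 (O_K = Z[(1+sqrt(d))/2]), so disc(K) = d = -39

-39


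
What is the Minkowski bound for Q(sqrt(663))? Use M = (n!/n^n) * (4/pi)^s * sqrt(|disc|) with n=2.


d = 663, d mod 4 = 3, so disc(K) = 4d = 2652; |disc(K)| = 2652
Real quadratic field, so n = 2, s = r2 = 0, r1 = 2
M = (n!/n^n) * (4/pi)^s * sqrt(|disc(K)|) = (2!/2^2) * (4/pi)^0 * sqrt(2652)
= 0.5 * 1.000000 * 51.497573
= 25.7488

25.7488


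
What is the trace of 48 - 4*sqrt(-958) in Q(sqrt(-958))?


Tr(a + b*sqrt(d)) = (a + b*sqrt(d)) + (a - b*sqrt(d)) = 2a
= 2 * (48)
= 96

96


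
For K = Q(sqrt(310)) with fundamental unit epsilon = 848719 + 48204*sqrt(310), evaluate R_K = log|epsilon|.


epsilon = 848719 + 48204*sqrt(310)
= 1.6974e+06
R = ln(1.6974e+06)
= 14.3446

14.3446


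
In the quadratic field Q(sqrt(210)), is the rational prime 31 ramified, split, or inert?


K = Q(sqrt(210)). Since d mod 4 = 2, disc(K) = 840.
Check p | disc: 840 mod 31 = 3.
p does not divide disc. Compute Legendre symbol (d/p):
24^((31-1)/2) mod 31 = -1
(d/p) = -1, so p is inert: (p) stays prime with e=1, f=2, g=1.
Therefore p is inert.

inert


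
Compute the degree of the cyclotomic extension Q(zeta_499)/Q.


The degree equals Euler's totient phi(499).
499 = 499
phi(499) = 498

498


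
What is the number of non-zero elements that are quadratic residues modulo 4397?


For prime p, the number of non-zero quadratic residues is (p-1)/2.
= (4397-1)/2
= 2198

2198


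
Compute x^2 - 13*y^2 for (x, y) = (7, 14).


x^2 - d*y^2
= 7^2 - 13*14^2
= 49 - 2548
= -2499

-2499


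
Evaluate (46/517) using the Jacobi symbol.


Compute (46/517) via quadratic reciprocity:
  pull out 2: (2/517) = -1  (since 517 mod 8 = 5)
  reciprocity: (23/517) -> +(517/23)
  reduce: (11/23)
  reciprocity: (11/23) -> -(23/11)
  reduce: (1/11)
  (1/11) = 1
Product of signs = 1

1


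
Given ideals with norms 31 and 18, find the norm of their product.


N(IJ) = N(I) * N(J)
= 31 * 18
= 558

558


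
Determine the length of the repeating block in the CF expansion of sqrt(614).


Run the CF algorithm for sqrt(614).
a_0 = floor(sqrt(614)) = 24; set m_0=0, q_0=1.
Recurrence: m' = q*a - m,  q' = (d - m'^2)/q,  a' = floor((a_0 + m')/q').
  step 1: m=24, q=38, a=1
  step 2: m=14, q=11, a=3
  step 3: m=19, q=23, a=1
  step 4: m=4, q=26, a=1
  step 5: m=22, q=5, a=9
  step 6: m=23, q=17, a=2
  step 7: m=11, q=29, a=1
  step 8: m=18, q=10, a=4
  step 9: m=22, q=13, a=3
  step 10: m=17, q=25, a=1
  step 11: m=8, q=22, a=1
  step 12: m=14, q=19, a=2
  step 13: m=24, q=2, a=24
  step 14: m=24, q=19, a=2
  step 15: m=14, q=22, a=1
  step 16: m=8, q=25, a=1
  step 17: m=17, q=13, a=3
  step 18: m=22, q=10, a=4
  step 19: m=18, q=29, a=1
  step 20: m=11, q=17, a=2
  step 21: m=23, q=5, a=9
  step 22: m=22, q=26, a=1
  step 23: m=4, q=23, a=1
  step 24: m=19, q=11, a=3
  step 25: m=14, q=38, a=1
  step 26: m=24, q=1, a=48
a_26 = 2*a_0 = 48, so the period closes here.
sqrt(614) = [24; 1, 3, 1, 1, 9, 2, 1, 4, 3, 1, 1, 2, 24, 2, 1, 1, 3, 4, 1, 2, 9, 1, 1, 3, 1, 48]
Period length = 26

26


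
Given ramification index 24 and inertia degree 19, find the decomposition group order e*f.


|D_P| = e * f
= 24 * 19
= 456

456


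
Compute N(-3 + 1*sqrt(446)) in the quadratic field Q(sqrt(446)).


N(a + b*sqrt(d)) = a^2 - d*b^2
= (-3)^2 - (446)*(1)^2
= 9 - 446
= -437

-437


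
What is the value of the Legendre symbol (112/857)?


p = 857 is prime, so compute (112/857) with the reciprocity algorithm (Jacobi-symbol steps: pull out 2s via (2/n), flip via reciprocity, reduce):
  pull out 2: (2/857) = +1  (since 857 mod 8 = 1)
  pull out 2: (2/857) = +1  (since 857 mod 8 = 1)
  pull out 2: (2/857) = +1  (since 857 mod 8 = 1)
  pull out 2: (2/857) = +1  (since 857 mod 8 = 1)
  reciprocity: (7/857) -> +(857/7)
  reduce: (3/7)
  reciprocity: (3/7) -> -(7/3)
  reduce: (1/3)
  (1/3) = 1
Product of signs = -1
(112/857) = -1

-1


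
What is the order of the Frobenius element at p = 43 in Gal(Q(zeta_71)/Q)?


The Frobenius at p in Gal(Q(zeta_n)/Q) = (Z/nZ)* is the class of p, so its order is ord_71(43), the smallest k >= 1 with 43^k = 1 mod 71.
n = 71 = 71, phi(71) = 70; the order divides phi(n).
Divisors of 70: 1, 2, 5, 7, 10, 14, 35, 70
Repeated squaring mod 71: 43^1 = 43, 43^2 = 3, 43^4 = 9, 43^8 = 10, 43^16 = 29, 43^32 = 60, 43^64 = 50
Test divisors in increasing order:
  k=1: 43^1 = 43 mod 71
  k=2: 43^2 = 3 mod 71
  k=5: 43^5 = 9 * 43 = 32 mod 71
  k=7: 43^7 = 9 * 3 * 43 = 25 mod 71
  k=10: 43^10 = 10 * 3 = 30 mod 71
  k=14: 43^14 = 10 * 9 * 3 = 57 mod 71
  k=35: 43^35 = 60 * 3 * 43 = 1 mod 71  <- first divisor giving 1
Order = 35

35


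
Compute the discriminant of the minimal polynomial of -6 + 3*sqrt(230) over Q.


The element -6 + 3*sqrt(230) has minimal polynomial:
x^2 + 12*x - 2034
Discriminant = (12)^2 - 4*(-2034)
= 144 + 8136
= 8280

8280


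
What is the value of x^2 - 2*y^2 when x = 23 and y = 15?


x^2 - d*y^2
= 23^2 - 2*15^2
= 529 - 450
= 79

79


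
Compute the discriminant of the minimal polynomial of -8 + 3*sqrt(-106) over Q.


The element -8 + 3*sqrt(-106) has minimal polynomial:
x^2 + 16*x + 1018
Discriminant = (16)^2 - 4*(1018)
= 256 - 4072
= -3816

-3816


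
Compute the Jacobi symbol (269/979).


Compute (269/979) via quadratic reciprocity:
  reciprocity: (269/979) -> +(979/269)
  reduce: (172/269)
  pull out 2: (2/269) = -1  (since 269 mod 8 = 5)
  pull out 2: (2/269) = -1  (since 269 mod 8 = 5)
  reciprocity: (43/269) -> +(269/43)
  reduce: (11/43)
  reciprocity: (11/43) -> -(43/11)
  reduce: (10/11)
  pull out 2: (2/11) = -1  (since 11 mod 8 = 3)
  reciprocity: (5/11) -> +(11/5)
  reduce: (1/5)
  (1/5) = 1
Product of signs = 1

1


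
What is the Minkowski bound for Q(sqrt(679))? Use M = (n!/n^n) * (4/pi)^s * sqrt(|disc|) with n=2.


d = 679, d mod 4 = 3, so disc(K) = 4d = 2716; |disc(K)| = 2716
Real quadratic field, so n = 2, s = r2 = 0, r1 = 2
M = (n!/n^n) * (4/pi)^s * sqrt(|disc(K)|) = (2!/2^2) * (4/pi)^0 * sqrt(2716)
= 0.5 * 1.000000 * 52.115257
= 26.0576

26.0576


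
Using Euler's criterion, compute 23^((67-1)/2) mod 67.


p = 67 is prime and the exponent is (p-1)/2 = 33, so by Euler's criterion 23^33 = (23/67) = +1 or -1 mod 67.
Compute by square-and-multiply:
  33 = 32 + 1 (binary 100001)
  Repeated squaring mod 67: 23^1 = 23, 23^2 = 60, 23^4 = 49, 23^8 = 56, 23^16 = 54, 23^32 = 35
  23^33 = 23^32 * 23^1 = 35 * 23 mod 67
    35 * 23 = 805 = 1 mod 67
  23^33 = 1 mod 67
Result 1: 23 is a quadratic residue mod 67.
23^33 mod 67 = 1

1


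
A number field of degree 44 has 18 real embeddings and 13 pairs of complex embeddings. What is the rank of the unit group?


By Dirichlet's unit theorem:
rank = r1 + r2 - 1
= 18 + 13 - 1
= 30

30


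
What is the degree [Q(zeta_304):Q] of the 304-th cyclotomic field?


The degree equals Euler's totient phi(304).
304 = 2^4 * 19
phi(304) = 144

144


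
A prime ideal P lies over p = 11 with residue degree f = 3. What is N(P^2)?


N(P^a) = p^(a*f)
= 11^(2*3)
= 11^6
= 1771561

1771561


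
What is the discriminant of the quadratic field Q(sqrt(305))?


For K = Q(sqrt(d)) with d squarefree: disc(K) = d if d = 1 mod 4, and disc(K) = 4d if d = 2 or 3 mod 4.
Here d = 305, and d mod 4 = 1.
d = 1 mod 4 (O_K = Z[(1+sqrt(d))/2]), so disc(K) = d = 305

305


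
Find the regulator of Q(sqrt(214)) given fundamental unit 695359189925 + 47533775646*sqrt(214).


epsilon = 695359189925 + 47533775646*sqrt(214)
= 1.3907e+12
R = ln(1.3907e+12)
= 27.9608

27.9608


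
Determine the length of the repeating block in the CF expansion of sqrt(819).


Run the CF algorithm for sqrt(819).
a_0 = floor(sqrt(819)) = 28; set m_0=0, q_0=1.
Recurrence: m' = q*a - m,  q' = (d - m'^2)/q,  a' = floor((a_0 + m')/q').
  step 1: m=28, q=35, a=1
  step 2: m=7, q=22, a=1
  step 3: m=15, q=27, a=1
  step 4: m=12, q=25, a=1
  step 5: m=13, q=26, a=1
  step 6: m=13, q=25, a=1
  step 7: m=12, q=27, a=1
  step 8: m=15, q=22, a=1
  step 9: m=7, q=35, a=1
  step 10: m=28, q=1, a=56
a_10 = 2*a_0 = 56, so the period closes here.
sqrt(819) = [28; 1, 1, 1, 1, 1, 1, 1, 1, 1, 56]
Period length = 10

10


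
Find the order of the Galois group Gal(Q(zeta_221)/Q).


|Gal(Q(zeta_221)/Q)| = phi(221)
= 192

192


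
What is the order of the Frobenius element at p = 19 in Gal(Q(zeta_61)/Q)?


The Frobenius at p in Gal(Q(zeta_n)/Q) = (Z/nZ)* is the class of p, so its order is ord_61(19), the smallest k >= 1 with 19^k = 1 mod 61.
n = 61 = 61, phi(61) = 60; the order divides phi(n).
Divisors of 60: 1, 2, 3, 4, 5, 6, 10, 12, 15, 20, 30, 60
Repeated squaring mod 61: 19^1 = 19, 19^2 = 56, 19^4 = 25, 19^8 = 15, 19^16 = 42, 19^32 = 56
Test divisors in increasing order:
  k=1: 19^1 = 19 mod 61
  k=2: 19^2 = 56 mod 61
  k=3: 19^3 = 56 * 19 = 27 mod 61
  k=4: 19^4 = 25 mod 61
  k=5: 19^5 = 25 * 19 = 48 mod 61
  k=6: 19^6 = 25 * 56 = 58 mod 61
  k=10: 19^10 = 15 * 56 = 47 mod 61
  k=12: 19^12 = 15 * 25 = 9 mod 61
  k=15: 19^15 = 15 * 25 * 56 * 19 = 60 mod 61
  k=20: 19^20 = 42 * 25 = 13 mod 61
  k=30: 19^30 = 42 * 15 * 25 * 56 = 1 mod 61  <- first divisor giving 1
Order = 30

30


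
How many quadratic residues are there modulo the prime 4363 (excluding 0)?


For prime p, the number of non-zero quadratic residues is (p-1)/2.
= (4363-1)/2
= 2181

2181


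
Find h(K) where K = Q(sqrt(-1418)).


K = Q(sqrt(-1418)). d mod 4 = 2, so D = disc(K) = 4d = -5672
h(K) equals the number of primitive reduced positive-definite forms (a, b, c) = a*x^2 + b*x*y + c*y^2 with b^2 - 4ac = D,
where reduced means |b| <= a <= c, with b >= 0 whenever |b| = a or a = c, and primitive means gcd(a, b, c) = 1.
Reduced forces 3a^2 <= |D| = 5672, so 1 <= a <= 43; b must have the parity of D, and c = (b^2 - D)/(4a) must be an integer >= a.
Enumerate a = 1..43, b in [-a, a]:
  a=1: (1, 0, 1418)  [1]
  a=2: (2, 0, 709)  [1]
  a=3: (3, -2, 473), (3, 2, 473)  [2]
  a=4..5: none
  a=6: (6, -4, 237), (6, 4, 237)  [2]
  a=7..8: none
  a=9: (9, -4, 158), (9, 4, 158)  [2]
  a=10: none
  a=11: (11, -2, 129), (11, 2, 129)  [2]
  a=12: none
  a=13: (13, -10, 111), (13, 10, 111)  [2]
  a=14..17: none
  a=18: (18, -4, 79), (18, 4, 79)  [2]
  a=19: (19, -16, 78), (19, 16, 78)  [2]
  a=20..21: none
  a=22: (22, -20, 69), (22, 20, 69)  [2]
  a=23: (23, -20, 66), (23, 20, 66)  [2]
  a=24..25: none
  a=26: (26, -16, 57), (26, 16, 57)  [2]
  a=27: (27, -22, 57), (27, 22, 57)  [2]
  a=28..30: none
  a=31: (31, -30, 53), (31, 30, 53)  [2]
  a=32: none
  a=33: (33, -20, 46), (33, -2, 43), (33, 2, 43), (33, 20, 46)  [4]
  a=34..36: none
  a=37: (37, -10, 39), (37, 10, 39)  [2]
  a=38: (38, -16, 39), (38, 16, 39)  [2]
  a=39..43: none
Total reduced forms: 1 + 1 + 2 + 2 + 2 + 2 + 2 + 2 + 2 + 2 + 2 + 2 + 2 + 2 + 4 + 2 + 2 = 34
h = 34

34
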